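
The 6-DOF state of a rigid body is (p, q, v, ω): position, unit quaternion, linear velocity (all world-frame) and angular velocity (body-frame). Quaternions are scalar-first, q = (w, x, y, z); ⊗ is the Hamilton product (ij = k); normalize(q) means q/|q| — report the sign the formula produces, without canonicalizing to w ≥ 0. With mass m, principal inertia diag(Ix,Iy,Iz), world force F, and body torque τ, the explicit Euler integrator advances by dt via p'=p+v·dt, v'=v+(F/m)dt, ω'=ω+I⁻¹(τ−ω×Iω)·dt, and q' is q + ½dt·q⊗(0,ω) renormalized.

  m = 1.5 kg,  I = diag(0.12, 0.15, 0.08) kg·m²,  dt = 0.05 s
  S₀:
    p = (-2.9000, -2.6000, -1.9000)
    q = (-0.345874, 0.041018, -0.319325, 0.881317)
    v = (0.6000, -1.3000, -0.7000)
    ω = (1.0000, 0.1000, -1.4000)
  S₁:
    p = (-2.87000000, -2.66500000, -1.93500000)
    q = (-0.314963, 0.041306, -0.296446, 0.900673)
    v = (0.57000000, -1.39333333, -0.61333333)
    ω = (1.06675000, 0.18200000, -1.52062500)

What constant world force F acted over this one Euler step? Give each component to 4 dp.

F = (-0.9000, -2.8000, 2.6000)

v₁ − v₀ = (-0.03000000, -0.09333333, 0.08666667)
F = m·Δv/dt = (-0.9000, -2.8000, 2.6000)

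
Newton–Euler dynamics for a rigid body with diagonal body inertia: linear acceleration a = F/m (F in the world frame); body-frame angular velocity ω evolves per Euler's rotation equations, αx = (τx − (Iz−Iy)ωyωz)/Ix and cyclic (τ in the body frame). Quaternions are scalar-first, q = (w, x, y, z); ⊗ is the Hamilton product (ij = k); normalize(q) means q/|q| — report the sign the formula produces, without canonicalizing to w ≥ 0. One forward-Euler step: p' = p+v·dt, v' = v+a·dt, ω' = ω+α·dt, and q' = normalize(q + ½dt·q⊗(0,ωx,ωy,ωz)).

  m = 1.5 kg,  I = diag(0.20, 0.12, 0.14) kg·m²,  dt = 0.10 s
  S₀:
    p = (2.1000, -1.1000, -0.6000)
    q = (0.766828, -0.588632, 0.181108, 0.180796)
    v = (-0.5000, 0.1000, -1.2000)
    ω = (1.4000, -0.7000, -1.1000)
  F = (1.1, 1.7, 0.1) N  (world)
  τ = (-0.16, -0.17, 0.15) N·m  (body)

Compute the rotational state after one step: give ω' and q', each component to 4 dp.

(τ − ω×Iω)/I = (-0.8770, -0.6467, 0.5114)
ω' = ω + α·dt = (1.3123, -0.7647, -1.0489)
2q̇ = q⊗(0,ω) = (1.1497360, 1.0008976, -0.9311604, -0.6850196)
q + ½dt·q⊗(0,ω), renormalized = (0.8206, -0.5361, 0.1339, 0.1459)

ω' = (1.3123, -0.7647, -1.0489)
q' = (0.8206, -0.5361, 0.1339, 0.1459)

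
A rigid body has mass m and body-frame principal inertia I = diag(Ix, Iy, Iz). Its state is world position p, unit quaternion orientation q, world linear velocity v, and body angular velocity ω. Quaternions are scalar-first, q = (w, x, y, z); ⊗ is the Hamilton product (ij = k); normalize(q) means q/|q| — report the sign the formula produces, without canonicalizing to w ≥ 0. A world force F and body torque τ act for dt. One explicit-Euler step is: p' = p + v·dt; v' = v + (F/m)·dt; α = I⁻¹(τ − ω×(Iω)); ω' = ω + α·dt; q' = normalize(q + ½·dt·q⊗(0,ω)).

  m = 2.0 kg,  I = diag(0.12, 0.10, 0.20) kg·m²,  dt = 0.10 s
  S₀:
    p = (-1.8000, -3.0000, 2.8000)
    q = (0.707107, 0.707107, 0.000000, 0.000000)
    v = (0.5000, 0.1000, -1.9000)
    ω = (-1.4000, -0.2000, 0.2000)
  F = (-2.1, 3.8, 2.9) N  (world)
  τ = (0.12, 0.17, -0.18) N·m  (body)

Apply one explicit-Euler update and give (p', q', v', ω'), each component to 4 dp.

a = (-1.0500, 1.9000, 1.4500)
new position p' = (-1.7500, -2.9900, 2.6100)
v' = v + a·dt = (0.3950, 0.2900, -1.7550)
ω×(Iω) gyroscopic = (-0.0040, 0.0224, -0.0056)
(τ − ω×Iω)/I = (1.0333, 1.4760, -0.8720)
new body rate ω' = (-1.2967, -0.0524, 0.1128)
q⊗(0,ω) = (0.9899498, -0.9899498, -0.2828428, 0.0000000)
q' = normalize(q + ½dt·q⊗(0,ω)) = (0.7547, 0.6559, -0.0141, 0.0000)

p' = (-1.7500, -2.9900, 2.6100)
q' = (0.7547, 0.6559, -0.0141, 0.0000)
v' = (0.3950, 0.2900, -1.7550)
ω' = (-1.2967, -0.0524, 0.1128)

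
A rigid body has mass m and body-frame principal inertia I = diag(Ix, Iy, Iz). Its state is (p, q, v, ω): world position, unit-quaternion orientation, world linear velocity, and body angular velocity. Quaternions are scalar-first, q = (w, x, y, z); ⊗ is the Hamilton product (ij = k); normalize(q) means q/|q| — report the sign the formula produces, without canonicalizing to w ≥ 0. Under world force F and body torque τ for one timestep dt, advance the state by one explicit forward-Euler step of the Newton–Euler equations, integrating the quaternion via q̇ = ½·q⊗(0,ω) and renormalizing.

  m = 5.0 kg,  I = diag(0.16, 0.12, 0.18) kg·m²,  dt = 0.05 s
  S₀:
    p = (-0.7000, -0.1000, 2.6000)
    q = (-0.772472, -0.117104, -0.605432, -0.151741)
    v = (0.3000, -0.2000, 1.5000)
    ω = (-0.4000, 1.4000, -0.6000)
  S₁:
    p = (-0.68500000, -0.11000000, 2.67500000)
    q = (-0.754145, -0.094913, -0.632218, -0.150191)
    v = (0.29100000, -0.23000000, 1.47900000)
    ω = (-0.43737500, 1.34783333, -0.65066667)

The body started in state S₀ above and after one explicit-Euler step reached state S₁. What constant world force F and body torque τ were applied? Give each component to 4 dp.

F = (-0.9000, -3.0000, -2.1000)
τ = (-0.1700, -0.1300, -0.1600)

Δv = v₁−v₀ = (-0.00900000, -0.03000000, -0.02100000)
m·(v₁−v₀)/dt = (-0.9000, -3.0000, -2.1000)
rate change Δω = (-0.03737500, -0.05216667, -0.05066667)
precession coupling = (-0.0504, -0.0048, 0.0224)
τ = I·(Δω/dt) + ω₀×(Iω₀) = (-0.1700, -0.1300, -0.1600)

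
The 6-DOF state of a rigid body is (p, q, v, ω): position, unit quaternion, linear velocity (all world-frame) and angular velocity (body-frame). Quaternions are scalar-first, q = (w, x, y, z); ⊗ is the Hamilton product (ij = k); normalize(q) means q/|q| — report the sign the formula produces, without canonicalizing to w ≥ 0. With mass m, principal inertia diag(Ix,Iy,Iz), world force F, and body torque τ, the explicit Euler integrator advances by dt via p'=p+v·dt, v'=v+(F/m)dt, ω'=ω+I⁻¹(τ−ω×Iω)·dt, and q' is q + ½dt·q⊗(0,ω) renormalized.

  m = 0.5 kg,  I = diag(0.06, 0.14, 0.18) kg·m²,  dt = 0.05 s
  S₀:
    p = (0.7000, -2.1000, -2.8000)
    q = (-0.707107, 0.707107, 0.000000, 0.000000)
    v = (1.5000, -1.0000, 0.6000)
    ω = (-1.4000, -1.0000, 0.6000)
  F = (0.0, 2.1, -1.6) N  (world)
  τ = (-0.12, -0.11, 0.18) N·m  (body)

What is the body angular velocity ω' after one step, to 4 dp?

ω' = (-1.4800, -1.0753, 0.6189)

(τ − ω×Iω)/I = (-1.6000, -1.5057, 0.3778)
ω' = ω + α·dt = (-1.4800, -1.0753, 0.6189)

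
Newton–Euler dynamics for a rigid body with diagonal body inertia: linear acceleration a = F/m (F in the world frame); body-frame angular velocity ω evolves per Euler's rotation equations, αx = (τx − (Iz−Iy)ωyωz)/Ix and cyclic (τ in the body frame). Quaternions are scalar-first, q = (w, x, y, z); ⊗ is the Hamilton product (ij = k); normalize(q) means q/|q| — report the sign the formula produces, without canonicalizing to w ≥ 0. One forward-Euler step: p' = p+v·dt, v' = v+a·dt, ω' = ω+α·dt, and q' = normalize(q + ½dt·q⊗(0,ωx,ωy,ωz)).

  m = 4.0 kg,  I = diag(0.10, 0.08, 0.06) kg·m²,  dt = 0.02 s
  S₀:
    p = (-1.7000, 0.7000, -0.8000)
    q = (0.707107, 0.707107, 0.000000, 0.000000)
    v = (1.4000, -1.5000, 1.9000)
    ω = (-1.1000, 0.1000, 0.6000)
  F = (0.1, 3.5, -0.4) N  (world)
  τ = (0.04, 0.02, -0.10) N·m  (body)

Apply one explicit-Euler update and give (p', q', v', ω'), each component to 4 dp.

new position p' = (-1.6720, 0.6700, -0.7620)
v + (F/m)dt = (1.4005, -1.4825, 1.8980)
(τ − ω×Iω)/I = (0.4120, 0.5800, -1.7033)
ω + α·dt = (-1.0918, 0.1116, 0.5659)
Hamilton product q⊗(0,ω) = (0.7778177, -0.7778177, -0.3535535, 0.4949749)
q + ½dt·q⊗(0,ω), renormalized = (0.7148, 0.6993, -0.0035, 0.0049)

p' = (-1.6720, 0.6700, -0.7620)
q' = (0.7148, 0.6993, -0.0035, 0.0049)
v' = (1.4005, -1.4825, 1.8980)
ω' = (-1.0918, 0.1116, 0.5659)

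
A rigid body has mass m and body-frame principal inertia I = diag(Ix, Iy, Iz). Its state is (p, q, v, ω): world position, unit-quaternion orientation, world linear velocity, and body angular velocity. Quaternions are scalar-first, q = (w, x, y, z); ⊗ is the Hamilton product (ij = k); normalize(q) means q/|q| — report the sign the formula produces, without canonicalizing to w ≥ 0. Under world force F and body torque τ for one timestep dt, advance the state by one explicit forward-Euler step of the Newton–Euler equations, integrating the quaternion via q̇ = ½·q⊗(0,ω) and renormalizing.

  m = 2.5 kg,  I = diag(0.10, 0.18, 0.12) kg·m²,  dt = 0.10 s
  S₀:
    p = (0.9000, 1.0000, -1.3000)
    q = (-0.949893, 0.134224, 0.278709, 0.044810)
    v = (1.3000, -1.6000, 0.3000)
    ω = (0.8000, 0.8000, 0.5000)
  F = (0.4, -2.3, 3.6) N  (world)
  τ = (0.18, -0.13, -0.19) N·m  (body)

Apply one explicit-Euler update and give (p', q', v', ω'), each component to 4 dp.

p' = p + v·dt = (1.0300, 0.8400, -1.2700)
v + (F/m)dt = (1.3160, -1.6920, 0.4440)
precession coupling ω×(Iω) = (-0.0240, -0.0080, 0.0512)
(τ − ω×Iω)/I = (2.0400, -0.6778, -2.0100)
ω + α·dt = (1.0040, 0.7322, 0.2990)
2q̇ = q⊗(0,ω) = (-0.3527514, -0.6564079, -0.7911784, -0.5905345)
updated quaternion q' = (-0.9657, 0.1012, 0.2387, 0.0153)

p' = (1.0300, 0.8400, -1.2700)
q' = (-0.9657, 0.1012, 0.2387, 0.0153)
v' = (1.3160, -1.6920, 0.4440)
ω' = (1.0040, 0.7322, 0.2990)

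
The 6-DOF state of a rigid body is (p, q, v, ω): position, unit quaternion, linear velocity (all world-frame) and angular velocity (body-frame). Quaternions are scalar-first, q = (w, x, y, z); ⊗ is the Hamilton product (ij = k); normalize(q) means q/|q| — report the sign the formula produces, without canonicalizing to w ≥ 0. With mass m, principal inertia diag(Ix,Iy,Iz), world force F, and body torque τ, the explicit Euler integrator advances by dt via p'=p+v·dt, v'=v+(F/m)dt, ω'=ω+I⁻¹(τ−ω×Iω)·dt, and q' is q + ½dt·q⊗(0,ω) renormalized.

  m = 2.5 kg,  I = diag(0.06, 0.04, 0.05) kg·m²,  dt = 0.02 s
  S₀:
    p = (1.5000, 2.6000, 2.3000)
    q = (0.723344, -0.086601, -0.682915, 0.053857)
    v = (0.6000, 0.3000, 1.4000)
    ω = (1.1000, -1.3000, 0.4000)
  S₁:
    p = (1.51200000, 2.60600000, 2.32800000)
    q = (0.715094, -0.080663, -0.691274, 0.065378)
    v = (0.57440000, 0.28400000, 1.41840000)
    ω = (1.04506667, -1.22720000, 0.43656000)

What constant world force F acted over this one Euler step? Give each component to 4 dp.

velocity change Δv = (-0.02560000, -0.01600000, 0.01840000)
m·(v₁−v₀)/dt = (-3.2000, -2.0000, 2.3000)

F = (-3.2000, -2.0000, 2.3000)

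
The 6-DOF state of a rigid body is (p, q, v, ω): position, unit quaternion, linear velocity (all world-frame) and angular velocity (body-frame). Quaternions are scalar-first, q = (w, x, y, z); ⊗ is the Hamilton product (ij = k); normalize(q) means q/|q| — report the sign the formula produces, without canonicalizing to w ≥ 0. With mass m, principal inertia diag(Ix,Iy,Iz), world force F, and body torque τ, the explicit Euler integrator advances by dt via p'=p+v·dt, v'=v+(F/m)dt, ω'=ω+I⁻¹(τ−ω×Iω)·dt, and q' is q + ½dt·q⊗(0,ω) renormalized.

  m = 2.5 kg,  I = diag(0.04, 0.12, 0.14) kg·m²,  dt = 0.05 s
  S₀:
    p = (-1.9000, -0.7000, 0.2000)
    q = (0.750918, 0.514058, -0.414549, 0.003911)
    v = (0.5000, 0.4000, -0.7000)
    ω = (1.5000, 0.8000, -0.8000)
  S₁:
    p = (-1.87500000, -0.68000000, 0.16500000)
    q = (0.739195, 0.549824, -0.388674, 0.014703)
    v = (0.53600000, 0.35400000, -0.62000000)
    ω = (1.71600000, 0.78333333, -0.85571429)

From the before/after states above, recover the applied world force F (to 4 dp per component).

F = (1.8000, -2.3000, 4.0000)

v₁ − v₀ = (0.03600000, -0.04600000, 0.08000000)
F = m·Δv/dt = (1.8000, -2.3000, 4.0000)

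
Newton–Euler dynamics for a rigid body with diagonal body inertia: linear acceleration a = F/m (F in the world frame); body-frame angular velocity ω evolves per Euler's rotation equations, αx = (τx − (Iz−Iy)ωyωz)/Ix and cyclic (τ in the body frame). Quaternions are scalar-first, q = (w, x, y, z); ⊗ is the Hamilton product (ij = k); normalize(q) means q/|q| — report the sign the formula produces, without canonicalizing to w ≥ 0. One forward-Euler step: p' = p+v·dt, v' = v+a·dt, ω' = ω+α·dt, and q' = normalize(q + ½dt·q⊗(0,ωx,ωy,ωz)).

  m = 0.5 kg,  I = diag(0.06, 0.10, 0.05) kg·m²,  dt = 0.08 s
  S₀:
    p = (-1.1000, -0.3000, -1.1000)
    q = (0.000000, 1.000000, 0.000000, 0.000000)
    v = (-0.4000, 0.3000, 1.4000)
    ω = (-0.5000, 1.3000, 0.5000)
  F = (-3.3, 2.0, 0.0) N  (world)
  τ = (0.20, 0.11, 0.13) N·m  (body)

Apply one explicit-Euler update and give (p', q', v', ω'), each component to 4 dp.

p' = (-1.1320, -0.2760, -0.9880)
q' = (0.0200, 0.9983, -0.0200, 0.0519)
v' = (-0.9280, 0.6200, 1.4000)
ω' = (-0.1900, 1.3900, 0.7496)

ω×(Iω) gyroscopic = (-0.0325, -0.0025, -0.0260)
(τ − ω×Iω)/I = (3.8750, 1.1250, 3.1200)
new body rate ω' = (-0.1900, 1.3900, 0.7496)
Hamilton product q⊗(0,ω) = (0.5000000, 0.0000000, -0.5000000, 1.3000000)
updated quaternion q' = (0.0200, 0.9983, -0.0200, 0.0519)
p' = p + v·dt = (-1.1320, -0.2760, -0.9880)
new velocity v' = (-0.9280, 0.6200, 1.4000)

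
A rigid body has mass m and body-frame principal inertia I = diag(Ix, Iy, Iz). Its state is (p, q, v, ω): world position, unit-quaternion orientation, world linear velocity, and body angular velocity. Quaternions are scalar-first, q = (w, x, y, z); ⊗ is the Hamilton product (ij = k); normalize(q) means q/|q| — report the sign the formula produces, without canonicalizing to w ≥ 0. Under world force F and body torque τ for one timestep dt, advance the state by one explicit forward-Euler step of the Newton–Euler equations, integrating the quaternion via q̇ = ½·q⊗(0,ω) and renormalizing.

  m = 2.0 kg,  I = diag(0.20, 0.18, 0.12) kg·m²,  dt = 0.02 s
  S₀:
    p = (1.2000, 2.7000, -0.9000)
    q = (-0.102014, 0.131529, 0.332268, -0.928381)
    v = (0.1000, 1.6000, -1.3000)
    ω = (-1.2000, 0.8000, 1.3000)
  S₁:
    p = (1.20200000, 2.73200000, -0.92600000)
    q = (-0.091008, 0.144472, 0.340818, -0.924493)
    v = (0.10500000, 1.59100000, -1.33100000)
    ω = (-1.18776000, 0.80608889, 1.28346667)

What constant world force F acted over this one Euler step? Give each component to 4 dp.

F = (0.5000, -0.9000, -3.1000)

velocity change Δv = (0.00500000, -0.00900000, -0.03100000)
F = m·Δv/dt = (0.5000, -0.9000, -3.1000)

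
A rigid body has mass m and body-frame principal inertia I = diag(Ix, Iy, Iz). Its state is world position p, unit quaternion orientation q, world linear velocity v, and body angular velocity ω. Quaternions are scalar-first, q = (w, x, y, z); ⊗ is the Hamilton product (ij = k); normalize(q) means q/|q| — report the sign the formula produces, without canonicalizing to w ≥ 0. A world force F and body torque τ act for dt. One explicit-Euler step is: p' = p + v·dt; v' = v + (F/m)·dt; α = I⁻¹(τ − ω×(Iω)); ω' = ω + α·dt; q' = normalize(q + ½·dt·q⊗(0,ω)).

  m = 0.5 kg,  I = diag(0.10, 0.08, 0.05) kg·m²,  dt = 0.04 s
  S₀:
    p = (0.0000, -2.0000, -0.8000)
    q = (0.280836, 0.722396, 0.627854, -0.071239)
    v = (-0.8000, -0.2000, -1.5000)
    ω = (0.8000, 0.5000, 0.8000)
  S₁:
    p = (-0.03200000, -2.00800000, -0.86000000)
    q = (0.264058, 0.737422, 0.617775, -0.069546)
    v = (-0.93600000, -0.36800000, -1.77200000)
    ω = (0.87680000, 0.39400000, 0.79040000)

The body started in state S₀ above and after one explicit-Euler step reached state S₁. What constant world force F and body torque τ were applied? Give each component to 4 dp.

F = (-1.7000, -2.1000, -3.4000)
τ = (0.1800, -0.1800, -0.0200)

rate change Δω = (0.07680000, -0.10600000, -0.00960000)
gyro term ω₀×Iω₀ = (-0.0120, 0.0320, -0.0080)
applied torque τ = (0.1800, -0.1800, -0.0200)
Δv = v₁−v₀ = (-0.13600000, -0.16800000, -0.27200000)
F = m·Δv/dt = (-1.7000, -2.1000, -3.4000)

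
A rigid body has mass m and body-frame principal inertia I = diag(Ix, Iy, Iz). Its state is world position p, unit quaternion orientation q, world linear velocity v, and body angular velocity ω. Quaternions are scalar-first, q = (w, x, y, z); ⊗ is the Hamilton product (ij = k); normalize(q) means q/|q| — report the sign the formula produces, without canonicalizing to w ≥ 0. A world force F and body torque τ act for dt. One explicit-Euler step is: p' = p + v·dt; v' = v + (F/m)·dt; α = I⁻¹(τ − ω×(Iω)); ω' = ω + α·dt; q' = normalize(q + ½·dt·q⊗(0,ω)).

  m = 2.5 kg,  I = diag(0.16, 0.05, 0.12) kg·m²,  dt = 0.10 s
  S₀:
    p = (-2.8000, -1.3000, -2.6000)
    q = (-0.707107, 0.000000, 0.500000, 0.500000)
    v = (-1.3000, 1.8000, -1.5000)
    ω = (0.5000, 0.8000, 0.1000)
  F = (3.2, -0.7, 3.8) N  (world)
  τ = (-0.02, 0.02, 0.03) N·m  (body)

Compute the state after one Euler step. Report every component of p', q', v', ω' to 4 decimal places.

gyro term ω×Iω = (0.0056, 0.0020, -0.0440)
(τ − ω×Iω)/I = (-0.1600, 0.3600, 0.6167)
ω' = ω + α·dt = (0.4840, 0.8360, 0.1617)
2q̇ = q⊗(0,ω) = (-0.4500000, -0.7035535, -0.3156856, -0.3207107)
q' = normalize(q + ½dt·q⊗(0,ω)) = (-0.7288, -0.0351, 0.4837, 0.4834)
linear accel F/m = (1.2800, -0.2800, 1.5200)
p' = p + v·dt = (-2.9300, -1.1200, -2.7500)
v' = v + a·dt = (-1.1720, 1.7720, -1.3480)

p' = (-2.9300, -1.1200, -2.7500)
q' = (-0.7288, -0.0351, 0.4837, 0.4834)
v' = (-1.1720, 1.7720, -1.3480)
ω' = (0.4840, 0.8360, 0.1617)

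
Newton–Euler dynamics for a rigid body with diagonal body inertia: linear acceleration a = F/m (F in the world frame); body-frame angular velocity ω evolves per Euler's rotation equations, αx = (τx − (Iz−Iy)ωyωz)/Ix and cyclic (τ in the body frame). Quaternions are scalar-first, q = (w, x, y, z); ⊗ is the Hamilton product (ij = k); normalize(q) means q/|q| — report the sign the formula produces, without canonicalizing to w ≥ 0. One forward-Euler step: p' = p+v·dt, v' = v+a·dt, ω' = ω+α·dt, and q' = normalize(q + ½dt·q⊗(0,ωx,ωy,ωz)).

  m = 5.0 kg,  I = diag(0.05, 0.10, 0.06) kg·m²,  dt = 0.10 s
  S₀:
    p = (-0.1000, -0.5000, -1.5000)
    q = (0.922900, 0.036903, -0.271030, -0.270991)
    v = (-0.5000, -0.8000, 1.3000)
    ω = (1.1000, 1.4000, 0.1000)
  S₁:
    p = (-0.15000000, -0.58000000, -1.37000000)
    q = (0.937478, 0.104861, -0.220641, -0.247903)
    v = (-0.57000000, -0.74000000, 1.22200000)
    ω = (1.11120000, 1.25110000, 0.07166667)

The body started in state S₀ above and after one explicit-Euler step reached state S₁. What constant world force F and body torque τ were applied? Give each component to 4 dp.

Δv = v₁−v₀ = (-0.07000000, 0.06000000, -0.07800000)
F = m·Δv/dt = (-3.5000, 3.0000, -3.9000)
Δω = ω₁−ω₀ = (0.01120000, -0.14890000, -0.02833333)
applied torque τ = (0.0000, -0.1500, 0.0600)

F = (-3.5000, 3.0000, -3.9000)
τ = (0.0000, -0.1500, 0.0600)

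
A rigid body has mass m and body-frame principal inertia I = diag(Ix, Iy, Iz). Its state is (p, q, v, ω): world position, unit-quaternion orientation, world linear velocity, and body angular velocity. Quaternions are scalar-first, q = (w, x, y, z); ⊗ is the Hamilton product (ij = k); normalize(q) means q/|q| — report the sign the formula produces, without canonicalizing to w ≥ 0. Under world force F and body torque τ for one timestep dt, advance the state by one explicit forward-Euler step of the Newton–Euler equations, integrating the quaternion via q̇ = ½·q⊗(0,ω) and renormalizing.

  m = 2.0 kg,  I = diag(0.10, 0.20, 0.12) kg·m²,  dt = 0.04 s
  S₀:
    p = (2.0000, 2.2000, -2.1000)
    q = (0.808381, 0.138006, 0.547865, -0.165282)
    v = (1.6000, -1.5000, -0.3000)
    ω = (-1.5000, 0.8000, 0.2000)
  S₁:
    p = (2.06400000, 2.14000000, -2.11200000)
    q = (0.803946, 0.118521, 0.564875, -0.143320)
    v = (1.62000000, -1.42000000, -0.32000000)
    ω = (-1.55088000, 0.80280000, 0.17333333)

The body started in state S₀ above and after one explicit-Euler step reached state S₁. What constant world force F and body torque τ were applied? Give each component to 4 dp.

velocity change Δv = (0.02000000, 0.08000000, -0.02000000)
m·(v₁−v₀)/dt = (1.0000, 4.0000, -1.0000)
ω₁ − ω₀ = (-0.05088000, 0.00280000, -0.02666667)
τ = I·(Δω/dt) + ω₀×(Iω₀) = (-0.1400, 0.0200, -0.2000)

F = (1.0000, 4.0000, -1.0000)
τ = (-0.1400, 0.0200, -0.2000)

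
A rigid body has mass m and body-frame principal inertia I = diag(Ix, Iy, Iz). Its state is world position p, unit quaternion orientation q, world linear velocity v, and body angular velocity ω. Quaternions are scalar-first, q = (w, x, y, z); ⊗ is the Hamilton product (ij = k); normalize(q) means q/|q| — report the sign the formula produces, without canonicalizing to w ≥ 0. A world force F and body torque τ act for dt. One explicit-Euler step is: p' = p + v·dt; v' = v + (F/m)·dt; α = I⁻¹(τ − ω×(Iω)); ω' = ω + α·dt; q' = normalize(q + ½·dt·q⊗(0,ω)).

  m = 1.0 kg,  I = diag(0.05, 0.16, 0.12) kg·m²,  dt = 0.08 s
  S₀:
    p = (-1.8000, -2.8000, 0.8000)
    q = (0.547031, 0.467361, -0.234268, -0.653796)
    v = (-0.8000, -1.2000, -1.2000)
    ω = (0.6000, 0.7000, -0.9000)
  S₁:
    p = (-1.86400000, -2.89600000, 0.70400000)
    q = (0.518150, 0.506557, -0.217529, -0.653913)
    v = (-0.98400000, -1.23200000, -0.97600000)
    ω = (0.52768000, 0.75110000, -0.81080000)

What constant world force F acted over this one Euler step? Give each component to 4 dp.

Δv = v₁−v₀ = (-0.18400000, -0.03200000, 0.22400000)
F = m·Δv/dt = (-2.3000, -0.4000, 2.8000)

F = (-2.3000, -0.4000, 2.8000)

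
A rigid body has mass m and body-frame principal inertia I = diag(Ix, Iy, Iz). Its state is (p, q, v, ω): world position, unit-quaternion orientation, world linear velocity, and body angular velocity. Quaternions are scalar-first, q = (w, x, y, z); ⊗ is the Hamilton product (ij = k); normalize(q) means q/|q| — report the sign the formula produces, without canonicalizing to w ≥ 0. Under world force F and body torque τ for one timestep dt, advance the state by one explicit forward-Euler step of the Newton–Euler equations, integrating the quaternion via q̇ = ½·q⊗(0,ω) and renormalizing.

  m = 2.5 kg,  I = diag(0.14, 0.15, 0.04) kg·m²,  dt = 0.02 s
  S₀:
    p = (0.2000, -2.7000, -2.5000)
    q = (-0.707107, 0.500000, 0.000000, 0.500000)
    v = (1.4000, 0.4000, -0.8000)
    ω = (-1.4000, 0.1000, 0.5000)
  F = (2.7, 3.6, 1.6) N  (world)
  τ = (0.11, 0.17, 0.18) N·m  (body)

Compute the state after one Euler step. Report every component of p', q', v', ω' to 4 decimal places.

p' = (0.2280, -2.6920, -2.5160)
q' = (-0.7025, 0.5093, -0.0102, 0.4969)
v' = (1.4216, 0.4288, -0.7872)
ω' = (-1.3835, 0.1320, 0.5907)

a = F/m = (1.0800, 1.4400, 0.6400)
new position p' = (0.2280, -2.6920, -2.5160)
v + (F/m)dt = (1.4216, 0.4288, -0.7872)
precession coupling ω×(Iω) = (-0.0055, -0.0700, -0.0014)
angular accel α = (0.8250, 1.6000, 4.5350)
new body rate ω' = (-1.3835, 0.1320, 0.5907)
q⊗(0,ω) = (0.4500000, 0.9399498, -1.0207107, -0.3035535)
q' = normalize(q + ½dt·q⊗(0,ω)) = (-0.7025, 0.5093, -0.0102, 0.4969)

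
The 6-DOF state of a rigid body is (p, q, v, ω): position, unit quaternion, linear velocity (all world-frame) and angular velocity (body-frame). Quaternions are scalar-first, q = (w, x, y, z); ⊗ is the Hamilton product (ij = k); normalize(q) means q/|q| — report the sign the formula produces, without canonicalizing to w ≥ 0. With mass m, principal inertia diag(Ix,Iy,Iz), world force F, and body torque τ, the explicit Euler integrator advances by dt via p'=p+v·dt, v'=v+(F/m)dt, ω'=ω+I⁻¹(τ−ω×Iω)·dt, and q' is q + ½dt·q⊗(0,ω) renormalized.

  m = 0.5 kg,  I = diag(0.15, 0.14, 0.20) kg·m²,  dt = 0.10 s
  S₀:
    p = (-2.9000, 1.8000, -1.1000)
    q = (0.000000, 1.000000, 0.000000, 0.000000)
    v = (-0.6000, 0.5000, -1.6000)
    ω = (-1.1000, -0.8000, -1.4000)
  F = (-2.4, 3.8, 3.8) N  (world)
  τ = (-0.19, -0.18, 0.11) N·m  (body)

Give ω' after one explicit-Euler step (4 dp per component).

α = I⁻¹(τ − ω×Iω) = (-1.7147, -0.7357, 0.5940)
ω + α·dt = (-1.2715, -0.8736, -1.3406)

ω' = (-1.2715, -0.8736, -1.3406)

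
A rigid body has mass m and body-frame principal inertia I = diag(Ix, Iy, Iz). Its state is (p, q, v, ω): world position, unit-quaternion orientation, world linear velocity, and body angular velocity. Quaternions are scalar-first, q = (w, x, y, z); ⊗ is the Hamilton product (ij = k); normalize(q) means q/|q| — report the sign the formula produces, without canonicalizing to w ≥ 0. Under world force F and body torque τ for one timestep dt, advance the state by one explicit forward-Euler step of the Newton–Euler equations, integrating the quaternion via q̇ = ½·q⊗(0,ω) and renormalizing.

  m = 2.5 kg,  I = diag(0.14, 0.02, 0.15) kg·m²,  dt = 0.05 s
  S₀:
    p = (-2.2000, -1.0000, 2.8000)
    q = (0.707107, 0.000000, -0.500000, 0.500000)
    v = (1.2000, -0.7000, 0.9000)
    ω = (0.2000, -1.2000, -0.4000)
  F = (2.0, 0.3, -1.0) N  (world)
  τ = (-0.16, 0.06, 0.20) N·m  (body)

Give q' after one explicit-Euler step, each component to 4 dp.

q' = (0.6967, 0.0235, -0.5184, 0.4952)

Hamilton product q⊗(0,ω) = (-0.4000000, 0.9414214, -0.7485284, -0.1828428)
updated quaternion q' = (0.6967, 0.0235, -0.5184, 0.4952)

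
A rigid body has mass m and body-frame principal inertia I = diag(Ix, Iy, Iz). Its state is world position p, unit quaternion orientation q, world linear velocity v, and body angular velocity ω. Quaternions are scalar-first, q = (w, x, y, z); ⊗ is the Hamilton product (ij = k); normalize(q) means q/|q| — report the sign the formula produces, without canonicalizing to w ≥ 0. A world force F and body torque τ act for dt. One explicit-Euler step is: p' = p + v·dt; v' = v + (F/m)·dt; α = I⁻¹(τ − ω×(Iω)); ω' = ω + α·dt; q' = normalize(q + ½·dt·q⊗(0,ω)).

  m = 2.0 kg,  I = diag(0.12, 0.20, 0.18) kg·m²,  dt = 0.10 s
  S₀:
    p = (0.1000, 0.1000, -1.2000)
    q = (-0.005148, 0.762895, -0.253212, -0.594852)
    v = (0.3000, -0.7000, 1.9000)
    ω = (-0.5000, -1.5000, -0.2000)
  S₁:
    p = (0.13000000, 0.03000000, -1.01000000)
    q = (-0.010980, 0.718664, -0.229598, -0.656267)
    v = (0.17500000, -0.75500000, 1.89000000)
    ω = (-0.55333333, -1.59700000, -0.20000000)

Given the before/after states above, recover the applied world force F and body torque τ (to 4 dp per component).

Δω = ω₁−ω₀ = (-0.05333333, -0.09700000, 0.00000000)
precession coupling = (-0.0060, -0.0060, 0.0600)
applied torque τ = (-0.0700, -0.2000, 0.0600)
v₁ − v₀ = (-0.12500000, -0.05500000, -0.01000000)
F = m·Δv/dt = (-2.5000, -1.1000, -0.2000)

F = (-2.5000, -1.1000, -0.2000)
τ = (-0.0700, -0.2000, 0.0600)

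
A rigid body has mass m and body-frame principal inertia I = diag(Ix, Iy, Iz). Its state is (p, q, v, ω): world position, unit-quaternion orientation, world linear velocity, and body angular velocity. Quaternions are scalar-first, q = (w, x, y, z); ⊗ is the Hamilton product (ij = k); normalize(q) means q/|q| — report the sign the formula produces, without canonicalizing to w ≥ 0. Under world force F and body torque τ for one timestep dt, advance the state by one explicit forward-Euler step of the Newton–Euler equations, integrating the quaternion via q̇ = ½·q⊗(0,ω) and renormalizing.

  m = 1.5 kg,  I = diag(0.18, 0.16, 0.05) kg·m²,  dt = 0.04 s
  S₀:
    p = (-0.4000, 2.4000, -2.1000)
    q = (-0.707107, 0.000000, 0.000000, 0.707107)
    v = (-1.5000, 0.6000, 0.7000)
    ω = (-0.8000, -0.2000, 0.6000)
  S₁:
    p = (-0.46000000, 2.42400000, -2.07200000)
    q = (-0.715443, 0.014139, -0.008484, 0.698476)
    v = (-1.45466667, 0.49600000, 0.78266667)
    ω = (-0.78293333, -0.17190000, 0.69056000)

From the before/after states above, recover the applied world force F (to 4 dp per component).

Δv = v₁−v₀ = (0.04533333, -0.10400000, 0.08266667)
F = m·Δv/dt = (1.7000, -3.9000, 3.1000)

F = (1.7000, -3.9000, 3.1000)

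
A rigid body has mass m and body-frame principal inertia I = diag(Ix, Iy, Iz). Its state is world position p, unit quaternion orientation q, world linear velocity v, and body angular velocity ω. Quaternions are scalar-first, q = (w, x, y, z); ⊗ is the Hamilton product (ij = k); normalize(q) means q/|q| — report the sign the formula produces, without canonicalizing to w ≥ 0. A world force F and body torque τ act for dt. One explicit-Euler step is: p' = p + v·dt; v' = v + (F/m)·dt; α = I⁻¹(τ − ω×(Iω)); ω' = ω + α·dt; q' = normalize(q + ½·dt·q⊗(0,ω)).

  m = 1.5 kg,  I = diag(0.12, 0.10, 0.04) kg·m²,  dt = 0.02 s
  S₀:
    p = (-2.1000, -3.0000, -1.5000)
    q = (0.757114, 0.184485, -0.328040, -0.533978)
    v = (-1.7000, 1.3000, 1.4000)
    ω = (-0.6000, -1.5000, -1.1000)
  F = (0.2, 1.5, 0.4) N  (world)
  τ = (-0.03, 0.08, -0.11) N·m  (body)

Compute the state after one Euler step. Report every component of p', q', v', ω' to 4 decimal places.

p' = (-2.1340, -2.9740, -1.4720)
q' = (0.7473, 0.1755, -0.3341, -0.5469)
v' = (-1.6973, 1.3200, 1.4053)
ω' = (-0.5885, -1.4946, -1.1460)

gyro term ω×Iω = (-0.0990, 0.0528, -0.0180)
angular accel α = (0.5750, 0.2720, -2.3000)
ω + α·dt = (-0.5885, -1.4946, -1.1460)
2q̇ = q⊗(0,ω) = (-0.9687448, -0.8943914, -0.6123507, -1.3063769)
q' = normalize(q + ½dt·q⊗(0,ω)) = (0.7473, 0.1755, -0.3341, -0.5469)
a = F/m = (0.1333, 1.0000, 0.2667)
new position p' = (-2.1340, -2.9740, -1.4720)
v' = v + a·dt = (-1.6973, 1.3200, 1.4053)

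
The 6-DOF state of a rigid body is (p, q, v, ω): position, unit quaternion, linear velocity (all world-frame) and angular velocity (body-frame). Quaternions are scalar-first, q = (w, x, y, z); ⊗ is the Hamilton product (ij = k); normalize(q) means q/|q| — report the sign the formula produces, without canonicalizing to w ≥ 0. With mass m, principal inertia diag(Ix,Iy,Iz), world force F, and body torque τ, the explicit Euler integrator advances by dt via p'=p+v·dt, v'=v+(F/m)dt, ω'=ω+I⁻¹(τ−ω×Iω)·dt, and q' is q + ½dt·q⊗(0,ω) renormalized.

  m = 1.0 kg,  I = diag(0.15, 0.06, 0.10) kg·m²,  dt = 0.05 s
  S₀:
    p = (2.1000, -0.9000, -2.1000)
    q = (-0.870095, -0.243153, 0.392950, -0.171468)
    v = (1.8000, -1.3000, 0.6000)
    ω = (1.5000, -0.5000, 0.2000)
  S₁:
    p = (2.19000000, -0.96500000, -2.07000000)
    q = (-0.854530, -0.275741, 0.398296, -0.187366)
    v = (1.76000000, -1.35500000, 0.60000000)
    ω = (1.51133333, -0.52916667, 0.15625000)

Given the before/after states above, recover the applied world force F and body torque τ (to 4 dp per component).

v₁ − v₀ = (-0.04000000, -0.05500000, 0.00000000)
applied force F = (-0.8000, -1.1000, 0.0000)
ω₁ − ω₀ = (0.01133333, -0.02916667, -0.04375000)
ω₀×(Iω₀) = (-0.0040, 0.0150, 0.0675)
I·α + gyro = (0.0300, -0.0200, -0.0200)

F = (-0.8000, -1.1000, 0.0000)
τ = (0.0300, -0.0200, -0.0200)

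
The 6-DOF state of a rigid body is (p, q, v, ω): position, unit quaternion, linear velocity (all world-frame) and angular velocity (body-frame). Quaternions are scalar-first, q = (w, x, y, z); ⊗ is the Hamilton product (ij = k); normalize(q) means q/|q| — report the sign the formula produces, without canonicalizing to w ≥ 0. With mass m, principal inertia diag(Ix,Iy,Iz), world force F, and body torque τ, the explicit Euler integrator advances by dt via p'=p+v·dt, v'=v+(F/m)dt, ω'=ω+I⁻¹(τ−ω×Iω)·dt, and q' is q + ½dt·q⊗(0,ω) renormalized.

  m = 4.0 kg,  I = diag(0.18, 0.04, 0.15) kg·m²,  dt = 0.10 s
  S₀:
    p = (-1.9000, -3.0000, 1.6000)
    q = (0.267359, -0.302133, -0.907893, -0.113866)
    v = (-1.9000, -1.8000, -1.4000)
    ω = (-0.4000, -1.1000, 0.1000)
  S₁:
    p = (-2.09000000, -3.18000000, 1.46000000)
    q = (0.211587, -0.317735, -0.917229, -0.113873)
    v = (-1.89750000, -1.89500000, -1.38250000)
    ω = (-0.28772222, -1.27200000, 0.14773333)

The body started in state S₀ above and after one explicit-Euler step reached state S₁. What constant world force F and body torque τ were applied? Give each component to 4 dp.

rate change Δω = (0.11227778, -0.17200000, 0.04773333)
applied torque τ = (0.1900, -0.0700, 0.0100)
v₁ − v₀ = (0.00250000, -0.09500000, 0.01750000)
applied force F = (0.1000, -3.8000, 0.7000)

F = (0.1000, -3.8000, 0.7000)
τ = (0.1900, -0.0700, 0.0100)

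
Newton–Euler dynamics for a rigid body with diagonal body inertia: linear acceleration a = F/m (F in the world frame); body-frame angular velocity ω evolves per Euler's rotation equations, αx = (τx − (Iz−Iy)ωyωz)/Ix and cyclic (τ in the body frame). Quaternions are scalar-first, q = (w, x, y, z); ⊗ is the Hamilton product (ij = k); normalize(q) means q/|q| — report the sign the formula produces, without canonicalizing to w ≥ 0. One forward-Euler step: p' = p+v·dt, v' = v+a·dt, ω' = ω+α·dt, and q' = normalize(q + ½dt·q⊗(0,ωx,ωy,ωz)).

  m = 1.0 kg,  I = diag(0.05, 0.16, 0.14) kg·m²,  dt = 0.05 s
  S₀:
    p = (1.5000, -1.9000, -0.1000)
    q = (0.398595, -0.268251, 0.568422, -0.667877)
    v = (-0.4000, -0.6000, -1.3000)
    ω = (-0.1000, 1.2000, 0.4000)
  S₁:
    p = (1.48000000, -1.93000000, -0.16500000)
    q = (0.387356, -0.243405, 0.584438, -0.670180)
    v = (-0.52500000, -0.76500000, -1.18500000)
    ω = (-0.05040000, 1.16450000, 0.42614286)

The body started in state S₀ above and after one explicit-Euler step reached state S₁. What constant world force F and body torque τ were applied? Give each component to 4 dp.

Δω = ω₁−ω₀ = (0.04960000, -0.03550000, 0.02614286)
applied torque τ = (0.0400, -0.1100, 0.0600)
velocity change Δv = (-0.12500000, -0.16500000, 0.11500000)
F = m·Δv/dt = (-2.5000, -3.3000, 2.3000)

F = (-2.5000, -3.3000, 2.3000)
τ = (0.0400, -0.1100, 0.0600)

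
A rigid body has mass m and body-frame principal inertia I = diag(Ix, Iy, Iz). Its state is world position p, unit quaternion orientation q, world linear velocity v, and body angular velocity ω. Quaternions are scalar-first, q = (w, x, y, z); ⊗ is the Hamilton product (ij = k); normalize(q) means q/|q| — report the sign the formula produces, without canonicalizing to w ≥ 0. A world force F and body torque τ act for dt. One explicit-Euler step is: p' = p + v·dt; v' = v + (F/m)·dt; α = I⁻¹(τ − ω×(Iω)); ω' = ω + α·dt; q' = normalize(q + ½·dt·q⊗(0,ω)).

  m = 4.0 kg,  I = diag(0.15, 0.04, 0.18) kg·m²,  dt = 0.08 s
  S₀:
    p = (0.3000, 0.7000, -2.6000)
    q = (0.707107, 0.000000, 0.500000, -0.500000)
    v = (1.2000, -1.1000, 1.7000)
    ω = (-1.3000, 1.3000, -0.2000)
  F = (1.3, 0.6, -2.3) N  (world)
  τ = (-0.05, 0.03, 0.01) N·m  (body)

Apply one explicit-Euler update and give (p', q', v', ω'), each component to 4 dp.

a = F/m = (0.3250, 0.1500, -0.5750)
p' = p + v·dt = (0.3960, 0.6120, -2.4640)
v' = v + a·dt = (1.2260, -1.0880, 1.6540)
gyro term ω×Iω = (-0.0364, -0.0078, 0.1859)
α = I⁻¹(τ − ω×Iω) = (-0.0907, 0.9450, -0.9772)
ω' = ω + α·dt = (-1.3073, 1.3756, -0.2782)
Hamilton product q⊗(0,ω) = (-0.7500000, -0.3692391, 1.5692391, 0.5085786)
q' = normalize(q + ½dt·q⊗(0,ω)) = (0.6753, -0.0147, 0.5612, -0.4783)

p' = (0.3960, 0.6120, -2.4640)
q' = (0.6753, -0.0147, 0.5612, -0.4783)
v' = (1.2260, -1.0880, 1.6540)
ω' = (-1.3073, 1.3756, -0.2782)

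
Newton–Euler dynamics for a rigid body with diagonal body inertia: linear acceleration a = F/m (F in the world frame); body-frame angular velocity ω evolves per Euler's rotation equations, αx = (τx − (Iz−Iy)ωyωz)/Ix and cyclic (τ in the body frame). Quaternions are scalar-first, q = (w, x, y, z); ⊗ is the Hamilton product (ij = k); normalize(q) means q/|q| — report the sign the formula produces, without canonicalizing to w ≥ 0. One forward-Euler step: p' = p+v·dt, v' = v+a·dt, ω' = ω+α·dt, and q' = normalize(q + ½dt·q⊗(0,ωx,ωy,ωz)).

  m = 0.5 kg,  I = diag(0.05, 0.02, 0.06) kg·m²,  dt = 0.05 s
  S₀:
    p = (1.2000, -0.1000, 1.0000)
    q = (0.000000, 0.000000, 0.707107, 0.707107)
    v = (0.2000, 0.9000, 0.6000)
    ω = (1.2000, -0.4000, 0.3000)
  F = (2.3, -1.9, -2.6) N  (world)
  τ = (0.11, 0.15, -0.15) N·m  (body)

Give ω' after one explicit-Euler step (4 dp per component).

α = I⁻¹(τ − ω×Iω) = (2.2960, 7.6800, -2.7400)
ω + α·dt = (1.3148, -0.0160, 0.1630)

ω' = (1.3148, -0.0160, 0.1630)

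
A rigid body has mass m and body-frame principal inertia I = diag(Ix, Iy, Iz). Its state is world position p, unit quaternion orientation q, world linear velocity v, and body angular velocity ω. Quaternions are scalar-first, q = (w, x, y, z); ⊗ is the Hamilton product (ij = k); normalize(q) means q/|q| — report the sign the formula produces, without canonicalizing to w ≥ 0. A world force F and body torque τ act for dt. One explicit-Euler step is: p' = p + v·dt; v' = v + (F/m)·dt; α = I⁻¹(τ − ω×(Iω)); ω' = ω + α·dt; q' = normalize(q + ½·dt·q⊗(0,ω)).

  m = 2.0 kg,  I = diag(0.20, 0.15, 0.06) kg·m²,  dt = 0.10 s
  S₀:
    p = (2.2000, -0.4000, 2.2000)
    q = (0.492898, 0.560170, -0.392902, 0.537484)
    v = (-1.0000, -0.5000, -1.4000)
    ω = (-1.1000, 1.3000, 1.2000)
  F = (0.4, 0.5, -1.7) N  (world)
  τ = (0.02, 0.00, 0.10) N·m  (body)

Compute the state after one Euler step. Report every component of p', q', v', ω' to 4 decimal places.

gyro term ω×Iω = (-0.1404, -0.1848, 0.0715)
angular accel α = (0.8020, 1.2320, 0.4750)
ω' = ω + α·dt = (-1.0198, 1.4232, 1.2475)
2q̇ = q⊗(0,ω) = (0.4819788, -1.7123994, -0.6226690, 0.8875064)
q + ½dt·q⊗(0,ω), renormalized = (0.5142, 0.4720, -0.4218, 0.5787)
linear accel F/m = (0.2000, 0.2500, -0.8500)
p + v·dt = (2.1000, -0.4500, 2.0600)
v' = v + a·dt = (-0.9800, -0.4750, -1.4850)

p' = (2.1000, -0.4500, 2.0600)
q' = (0.5142, 0.4720, -0.4218, 0.5787)
v' = (-0.9800, -0.4750, -1.4850)
ω' = (-1.0198, 1.4232, 1.2475)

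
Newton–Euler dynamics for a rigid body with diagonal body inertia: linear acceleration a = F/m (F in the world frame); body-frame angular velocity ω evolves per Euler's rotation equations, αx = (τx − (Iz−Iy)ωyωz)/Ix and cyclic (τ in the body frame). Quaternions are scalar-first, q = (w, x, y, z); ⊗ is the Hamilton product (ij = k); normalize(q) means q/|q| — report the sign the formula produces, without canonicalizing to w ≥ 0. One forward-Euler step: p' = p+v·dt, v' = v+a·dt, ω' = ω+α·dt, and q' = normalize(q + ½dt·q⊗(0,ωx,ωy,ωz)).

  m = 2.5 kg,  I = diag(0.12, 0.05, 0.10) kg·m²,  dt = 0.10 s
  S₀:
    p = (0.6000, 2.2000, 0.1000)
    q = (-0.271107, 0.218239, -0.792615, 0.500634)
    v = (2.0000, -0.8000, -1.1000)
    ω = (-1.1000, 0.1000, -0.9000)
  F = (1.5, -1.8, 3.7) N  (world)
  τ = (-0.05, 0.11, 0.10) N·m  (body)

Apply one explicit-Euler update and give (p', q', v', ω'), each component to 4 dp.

p' = p + v·dt = (0.8000, 2.1200, -0.0100)
v + (F/m)dt = (2.0600, -0.8720, -0.9520)
α = I⁻¹(τ − ω×Iω) = (-0.3792, 1.8040, 0.9230)
ω + α·dt = (-1.1379, 0.2804, -0.8077)
Hamilton product q⊗(0,ω) = (0.7698950, 0.9615078, -0.3813930, -0.6060563)
q' = normalize(q + ½dt·q⊗(0,ω)) = (-0.2320, 0.2656, -0.8096, 0.4691)

p' = (0.8000, 2.1200, -0.0100)
q' = (-0.2320, 0.2656, -0.8096, 0.4691)
v' = (2.0600, -0.8720, -0.9520)
ω' = (-1.1379, 0.2804, -0.8077)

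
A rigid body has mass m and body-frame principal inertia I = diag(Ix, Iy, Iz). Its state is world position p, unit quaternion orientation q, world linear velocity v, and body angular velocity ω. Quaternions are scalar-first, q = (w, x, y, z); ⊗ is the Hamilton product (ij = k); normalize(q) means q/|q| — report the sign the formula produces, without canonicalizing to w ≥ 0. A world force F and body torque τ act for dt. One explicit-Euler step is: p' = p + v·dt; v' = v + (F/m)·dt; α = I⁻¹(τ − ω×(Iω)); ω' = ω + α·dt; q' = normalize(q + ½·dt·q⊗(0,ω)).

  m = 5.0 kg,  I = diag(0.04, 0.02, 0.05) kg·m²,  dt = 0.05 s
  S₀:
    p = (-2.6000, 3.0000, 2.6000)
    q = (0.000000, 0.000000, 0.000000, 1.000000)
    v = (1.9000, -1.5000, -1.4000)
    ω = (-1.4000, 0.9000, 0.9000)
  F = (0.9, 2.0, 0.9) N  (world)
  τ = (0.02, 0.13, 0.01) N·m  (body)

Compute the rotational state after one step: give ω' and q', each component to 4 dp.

(τ − ω×Iω)/I = (-0.1075, 5.8700, -0.3040)
ω' = ω + α·dt = (-1.4054, 1.1935, 0.8848)
2q̇ = q⊗(0,ω) = (-0.9000000, -0.9000000, -1.4000000, 0.0000000)
q + ½dt·q⊗(0,ω), renormalized = (-0.0225, -0.0225, -0.0350, 0.9989)

ω' = (-1.4054, 1.1935, 0.8848)
q' = (-0.0225, -0.0225, -0.0350, 0.9989)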